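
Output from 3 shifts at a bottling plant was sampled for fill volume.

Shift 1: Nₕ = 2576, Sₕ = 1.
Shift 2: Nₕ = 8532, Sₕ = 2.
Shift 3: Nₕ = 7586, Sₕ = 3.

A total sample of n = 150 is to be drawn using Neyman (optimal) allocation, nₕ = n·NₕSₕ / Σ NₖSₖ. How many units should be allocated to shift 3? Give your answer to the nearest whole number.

81

Σ NₕSₕ = 2576·1 + 8532·2 + 7586·3 = 42398.
Share for 3: 22758/42398 = 0.53677.
n_3 = 150 × 0.53677 = 80.516... → 81.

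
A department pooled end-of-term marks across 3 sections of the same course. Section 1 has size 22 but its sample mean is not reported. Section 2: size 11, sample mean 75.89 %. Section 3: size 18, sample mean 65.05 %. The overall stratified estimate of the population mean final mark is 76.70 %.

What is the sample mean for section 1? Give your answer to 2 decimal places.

86.64

Σ Nₕx̄ₕ = N·μ, so 22·x̄_1 = 51·76.70 − (11·75.89 + 18·65.05).
= 3911.7 − 2005.69 = 1906.01.
x̄_1 = 1906.01 / 22 = 86.6368... → 86.64.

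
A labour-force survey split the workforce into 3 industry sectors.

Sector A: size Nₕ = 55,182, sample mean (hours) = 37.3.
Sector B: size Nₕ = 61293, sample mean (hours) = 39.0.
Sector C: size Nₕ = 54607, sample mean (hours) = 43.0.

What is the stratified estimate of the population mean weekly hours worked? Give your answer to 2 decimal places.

N = 171082; weights Wₕ = Nₕ/N = (0.3225, 0.3583, 0.3192).
x̄_st = Σ Wₕ·x̄ₕ = 0.3225·37.3 + 0.3583·39.0 + 0.3192·43.0 ≈ 39.7284...
→ 39.73.

39.73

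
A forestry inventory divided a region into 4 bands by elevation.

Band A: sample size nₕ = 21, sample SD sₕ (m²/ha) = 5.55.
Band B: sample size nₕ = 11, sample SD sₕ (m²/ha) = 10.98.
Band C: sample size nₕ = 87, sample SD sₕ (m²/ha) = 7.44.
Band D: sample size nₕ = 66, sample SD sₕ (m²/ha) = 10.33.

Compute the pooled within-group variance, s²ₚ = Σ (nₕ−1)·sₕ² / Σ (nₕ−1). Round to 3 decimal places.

74.686

A: (21−1)·5.55² = 20·30.8025 = 616.05
B: (11−1)·10.98² = 10·120.5604 = 1205.604
C: (87−1)·7.44² = 86·55.3536 = 4760.4096
D: (66−1)·10.33² = 65·106.7089 = 6936.0785
Numerator = 13518.1421; denominator = Σ(nₕ−1) = 181.
s²ₚ = 13518.1421/181 = 74.68587... → 74.686.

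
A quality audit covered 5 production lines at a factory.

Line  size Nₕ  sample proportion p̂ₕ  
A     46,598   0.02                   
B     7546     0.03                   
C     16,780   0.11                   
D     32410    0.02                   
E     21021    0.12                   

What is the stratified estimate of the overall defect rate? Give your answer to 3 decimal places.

N = 46598 + 7546 + 16780 + 32410 + 21021 = 124355.
Overall proportion = Σ (Nₕ/N)·p̂ₕ.
Σ Nₕp̂ₕ = 931.96 + 226.38 + 1845.8 + 648.2 + 2522.52 = 6174.86.
6174.86 / 124355 = 0.04966... → 0.050.

0.050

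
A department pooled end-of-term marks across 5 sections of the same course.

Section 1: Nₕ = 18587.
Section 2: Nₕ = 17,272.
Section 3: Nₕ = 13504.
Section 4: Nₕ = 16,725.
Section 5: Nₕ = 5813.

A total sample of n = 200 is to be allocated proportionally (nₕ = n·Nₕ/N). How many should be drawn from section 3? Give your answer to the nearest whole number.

N = 18587 + 17272 + 13504 + 16725 + 5813 = 71901.
n_3 = 200·13504/71901 = 37.563... → 38.

38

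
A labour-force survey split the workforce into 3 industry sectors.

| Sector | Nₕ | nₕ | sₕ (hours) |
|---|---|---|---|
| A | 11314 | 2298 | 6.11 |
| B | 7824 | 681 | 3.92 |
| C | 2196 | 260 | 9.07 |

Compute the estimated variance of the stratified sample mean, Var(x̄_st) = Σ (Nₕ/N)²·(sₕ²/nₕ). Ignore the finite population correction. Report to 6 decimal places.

N = 21334; Wₕ = Nₕ/N.
sector A: (11314/21334)²·6.11²/2298 = 0.004568990
sector B: (7824/21334)²·3.92²/681 = 0.003034856
sector C: (2196/21334)²·9.07²/260 = 0.003352442
Sum = 0.010956288 → 0.010956.

0.010956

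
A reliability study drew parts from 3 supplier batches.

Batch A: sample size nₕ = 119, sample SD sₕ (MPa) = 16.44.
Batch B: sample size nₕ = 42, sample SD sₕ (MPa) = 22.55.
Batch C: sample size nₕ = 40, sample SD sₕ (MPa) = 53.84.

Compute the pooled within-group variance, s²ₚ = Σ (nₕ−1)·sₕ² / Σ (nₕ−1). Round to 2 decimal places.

837.33

Degrees of freedom: 118 + 41 + 39 = 198.
Σ(nₕ−1)sₕ² = 118·270.2736 + 41·508.5025 + 39·2898.7456 = 165791.9657.
s²ₚ = 165791.9657 / 198 = 837.3332... → 837.33.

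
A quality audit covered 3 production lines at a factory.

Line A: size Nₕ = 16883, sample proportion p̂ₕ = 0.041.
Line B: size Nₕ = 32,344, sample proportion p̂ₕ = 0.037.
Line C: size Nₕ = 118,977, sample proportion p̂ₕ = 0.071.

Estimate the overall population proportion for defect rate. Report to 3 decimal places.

Wₕ = Nₕ/N with N = 168204: 0.1004, 0.1923, 0.7073.
p̂_st = 0.1004·0.041 + 0.1923·0.037 + 0.7073·0.071 ≈ 0.06145... → 0.061.

0.061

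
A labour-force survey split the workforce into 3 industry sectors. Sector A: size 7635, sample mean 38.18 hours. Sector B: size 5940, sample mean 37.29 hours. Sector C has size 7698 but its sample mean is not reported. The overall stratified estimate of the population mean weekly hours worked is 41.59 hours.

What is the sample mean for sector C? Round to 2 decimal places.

N = 7635 + 5940 + 7698 = 21273.
Overall total = μ·N = 41.59·21273 = 884744.07.
Subtract the known strata: 7635·38.18 + 5940·37.29 = 513006.9.
Remaining total for sector C: 884744.07 − 513006.9 = 371737.17.
Divide by its size: 371737.17 / 7698 = 48.2901... → 48.29.

48.29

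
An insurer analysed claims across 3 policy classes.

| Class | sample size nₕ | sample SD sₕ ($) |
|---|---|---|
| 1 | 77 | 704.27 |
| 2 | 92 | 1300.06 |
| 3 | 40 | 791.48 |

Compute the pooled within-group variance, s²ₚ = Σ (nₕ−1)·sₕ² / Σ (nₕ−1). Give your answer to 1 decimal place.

1: (77−1)·704.27² = 76·495996.2329 = 37695713.7004
2: (92−1)·1300.06² = 91·1690156.0036 = 153804196.3276
3: (40−1)·791.48² = 39·626440.5904 = 24431183.0256
Numerator = 215931093.0536; denominator = Σ(nₕ−1) = 206.
s²ₚ = 215931093.0536/206 = 1048209.190... → 1048209.2.

1048209.2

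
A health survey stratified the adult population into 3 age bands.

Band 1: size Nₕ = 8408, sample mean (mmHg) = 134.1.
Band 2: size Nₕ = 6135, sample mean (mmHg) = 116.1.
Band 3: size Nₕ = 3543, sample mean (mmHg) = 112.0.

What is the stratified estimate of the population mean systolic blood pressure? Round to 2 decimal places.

123.66

N = 18086; weights Wₕ = Nₕ/N = (0.4649, 0.3392, 0.1959).
x̄_st = Σ Wₕ·x̄ₕ = 0.4649·134.1 + 0.3392·116.1 + 0.1959·112.0 ≈ 123.6648...
→ 123.66.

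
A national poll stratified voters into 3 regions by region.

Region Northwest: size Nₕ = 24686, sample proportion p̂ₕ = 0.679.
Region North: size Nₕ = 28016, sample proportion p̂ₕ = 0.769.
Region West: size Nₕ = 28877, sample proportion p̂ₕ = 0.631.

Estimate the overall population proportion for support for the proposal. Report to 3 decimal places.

N = 24686 + 28016 + 28877 = 81579.
Overall proportion = Σ (Nₕ/N)·p̂ₕ.
Σ Nₕp̂ₕ = 16761.794 + 21544.304 + 18221.387 = 56527.485.
56527.485 / 81579 = 0.69292... → 0.693.

0.693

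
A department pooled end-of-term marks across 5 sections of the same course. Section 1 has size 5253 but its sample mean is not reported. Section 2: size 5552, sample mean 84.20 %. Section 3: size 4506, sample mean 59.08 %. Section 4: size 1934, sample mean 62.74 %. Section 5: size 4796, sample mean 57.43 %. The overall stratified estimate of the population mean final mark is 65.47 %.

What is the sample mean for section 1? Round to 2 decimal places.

N = 5253 + 5552 + 4506 + 1934 + 4796 = 22041.
Overall total = μ·N = 65.47·22041 = 1443024.27.
Subtract the known strata: 5552·84.20 + 4506·59.08 + 1934·62.74 + 4796·57.43 = 1130466.32.
Remaining total for section 1: 1443024.27 − 1130466.32 = 312557.95.
Divide by its size: 312557.95 / 5253 = 59.5008... → 59.50.

59.50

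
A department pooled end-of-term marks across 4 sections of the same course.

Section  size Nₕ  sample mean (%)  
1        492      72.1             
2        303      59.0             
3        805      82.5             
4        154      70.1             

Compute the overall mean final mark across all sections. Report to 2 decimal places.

74.43

x̄_st = (Σ Nₕx̄ₕ) / (Σ Nₕ) = (492·72.1 + 303·59.0 + 805·82.5 + 154·70.1) / 1754
= 130558.1 / 1754 = 74.4345... → 74.43.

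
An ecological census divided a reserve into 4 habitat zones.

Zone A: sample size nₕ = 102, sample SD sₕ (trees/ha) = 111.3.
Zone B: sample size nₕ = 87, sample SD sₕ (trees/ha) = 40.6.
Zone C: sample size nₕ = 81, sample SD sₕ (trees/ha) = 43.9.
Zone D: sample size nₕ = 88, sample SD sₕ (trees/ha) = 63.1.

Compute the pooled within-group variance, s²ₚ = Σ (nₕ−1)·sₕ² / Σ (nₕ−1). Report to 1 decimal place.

Degrees of freedom: 101 + 86 + 80 + 87 = 354.
Σ(nₕ−1)sₕ² = 101·12387.69 + 86·1648.36 + 80·1927.21 + 87·3981.61 = 1893492.52.
s²ₚ = 1893492.52 / 354 = 5348.849... → 5348.8.

5348.8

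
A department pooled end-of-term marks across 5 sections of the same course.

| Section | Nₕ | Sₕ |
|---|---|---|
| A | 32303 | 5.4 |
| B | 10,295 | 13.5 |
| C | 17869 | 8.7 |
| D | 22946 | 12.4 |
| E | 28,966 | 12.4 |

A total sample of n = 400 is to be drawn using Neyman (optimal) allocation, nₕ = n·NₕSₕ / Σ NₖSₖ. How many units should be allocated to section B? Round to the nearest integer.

Σ NₕSₕ = 32303·5.4 + 10295·13.5 + 17869·8.7 + 22946·12.4 + 28966·12.4 = 1112587.8.
Share for B: 138982.5/1112587.8 = 0.12492.
n_B = 400 × 0.12492 = 49.967... → 50.

50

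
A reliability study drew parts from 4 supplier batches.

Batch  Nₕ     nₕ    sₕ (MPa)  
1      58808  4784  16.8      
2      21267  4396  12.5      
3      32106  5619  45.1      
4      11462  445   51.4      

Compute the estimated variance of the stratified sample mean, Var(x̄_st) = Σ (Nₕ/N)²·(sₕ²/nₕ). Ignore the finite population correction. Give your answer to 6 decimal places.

0.089826

N = 123643; Wₕ = Nₕ/N.
batch 1: (58808/123643)²·16.8²/4784 = 0.013346308
batch 2: (21267/123643)²·12.5²/4396 = 0.001051564
batch 3: (32106/123643)²·45.1²/5619 = 0.024407730
batch 4: (11462/123643)²·51.4²/445 = 0.051020883
Sum = 0.089826484 → 0.089826.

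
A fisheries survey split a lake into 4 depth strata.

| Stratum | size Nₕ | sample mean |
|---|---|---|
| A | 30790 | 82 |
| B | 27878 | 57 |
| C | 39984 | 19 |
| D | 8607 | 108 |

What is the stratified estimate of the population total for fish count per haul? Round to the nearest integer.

5803078

Estimate total by summing Nₕ·x̄ₕ over strata.
30790·82 + 27878·57 + 39984·19 + 8607·108 = 2524780 + 1589046 + 759696 + 929556 = 5803078.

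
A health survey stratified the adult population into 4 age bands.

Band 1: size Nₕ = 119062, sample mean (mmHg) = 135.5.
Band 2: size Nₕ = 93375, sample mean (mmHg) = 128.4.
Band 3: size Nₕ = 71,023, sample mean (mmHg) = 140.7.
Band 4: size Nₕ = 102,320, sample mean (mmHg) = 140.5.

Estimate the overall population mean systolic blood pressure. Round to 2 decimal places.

x̄_st = (Σ Nₕx̄ₕ) / (Σ Nₕ) = (119062·135.5 + 93375·128.4 + 71023·140.7 + 102320·140.5) / 385780
= 52491147.1 / 385780 = 136.0650... → 136.06.

136.06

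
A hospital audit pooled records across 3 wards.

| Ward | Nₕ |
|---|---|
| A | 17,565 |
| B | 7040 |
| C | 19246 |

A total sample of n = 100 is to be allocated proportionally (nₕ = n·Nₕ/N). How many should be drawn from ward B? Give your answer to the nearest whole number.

16

N = 17565 + 7040 + 19246 = 43851.
n_B = 100·7040/43851 = 16.054... → 16.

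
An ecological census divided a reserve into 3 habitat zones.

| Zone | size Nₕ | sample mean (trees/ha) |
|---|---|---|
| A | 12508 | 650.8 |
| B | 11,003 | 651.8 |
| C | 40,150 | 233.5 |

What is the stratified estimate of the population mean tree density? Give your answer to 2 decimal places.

x̄_st = (Σ Nₕx̄ₕ) / (Σ Nₕ) = (12508·650.8 + 11003·651.8 + 40150·233.5) / 63661
= 24686986.8 / 63661 = 387.7882... → 387.79.

387.79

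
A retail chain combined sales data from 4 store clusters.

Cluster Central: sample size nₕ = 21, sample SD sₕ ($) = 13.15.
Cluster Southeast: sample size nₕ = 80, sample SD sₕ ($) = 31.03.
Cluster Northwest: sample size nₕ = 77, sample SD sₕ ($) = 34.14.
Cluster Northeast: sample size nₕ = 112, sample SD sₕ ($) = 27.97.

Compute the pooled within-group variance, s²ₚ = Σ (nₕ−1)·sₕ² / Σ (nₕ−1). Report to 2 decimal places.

891.41

Degrees of freedom: 20 + 79 + 76 + 111 = 286.
Σ(nₕ−1)sₕ² = 20·172.9225 + 79·962.8609 + 76·1165.5396 + 111·782.3209 = 254943.0906.
s²ₚ = 254943.0906 / 286 = 891.4094... → 891.41.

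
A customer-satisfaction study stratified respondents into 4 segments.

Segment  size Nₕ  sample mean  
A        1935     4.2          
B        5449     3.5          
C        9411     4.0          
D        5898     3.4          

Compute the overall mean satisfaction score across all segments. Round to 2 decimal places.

3.74

N = 1935 + 5449 + 9411 + 5898 = 22693.
The stratified mean weights each stratum mean by its population share Nₕ/N.
Σ Nₕx̄ₕ = 1935·4.2 + 5449·3.5 + 9411·4.0 + 5898·3.4 = 8127 + 19071.5 + 37644 + 20053.2 = 84895.7.
Divide by N: 84895.7 / 22693 = 3.7411... → 3.74.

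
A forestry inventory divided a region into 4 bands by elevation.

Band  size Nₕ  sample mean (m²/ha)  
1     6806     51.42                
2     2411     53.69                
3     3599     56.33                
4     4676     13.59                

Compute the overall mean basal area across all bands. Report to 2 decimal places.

42.63

x̄_st = (Σ Nₕx̄ₕ) / (Σ Nₕ) = (6806·51.42 + 2411·53.69 + 3599·56.33 + 4676·13.59) / 17492
= 745689.62 / 17492 = 42.6303... → 42.63.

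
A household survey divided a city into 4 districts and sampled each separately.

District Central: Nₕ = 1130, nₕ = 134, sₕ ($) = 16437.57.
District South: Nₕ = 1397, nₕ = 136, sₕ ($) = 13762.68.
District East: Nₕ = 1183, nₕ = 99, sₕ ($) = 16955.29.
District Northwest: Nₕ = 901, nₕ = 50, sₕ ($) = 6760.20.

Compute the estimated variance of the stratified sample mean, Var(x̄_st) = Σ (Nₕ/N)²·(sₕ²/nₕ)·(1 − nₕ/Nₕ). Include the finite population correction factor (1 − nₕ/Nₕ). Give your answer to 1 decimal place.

N = 4611; Wₕ = Nₕ/N.
district Central: (1130/4611)²·16437.57²/134·(1 − 134/1130) = 106737.7318
district South: (1397/4611)²·13762.68²/136·(1 − 136/1397) = 115395.3647
district East: (1183/4611)²·16955.29²/99·(1 − 99/1183) = 175145.5197
district Northwest: (901/4611)²·6760.20²/50·(1 − 50/901) = 32961.9724
Sum = 430240.5886 → 430240.6.

430240.6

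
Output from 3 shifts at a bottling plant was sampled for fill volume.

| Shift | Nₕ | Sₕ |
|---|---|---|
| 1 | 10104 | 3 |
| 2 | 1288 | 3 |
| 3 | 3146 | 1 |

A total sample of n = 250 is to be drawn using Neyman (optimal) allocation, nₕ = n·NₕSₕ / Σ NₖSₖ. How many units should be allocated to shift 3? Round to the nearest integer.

Σ NₕSₕ = 10104·3 + 1288·3 + 3146·1 = 37322.
Share for 3: 3146/37322 = 0.08429.
n_3 = 250 × 0.08429 = 21.073... → 21.

21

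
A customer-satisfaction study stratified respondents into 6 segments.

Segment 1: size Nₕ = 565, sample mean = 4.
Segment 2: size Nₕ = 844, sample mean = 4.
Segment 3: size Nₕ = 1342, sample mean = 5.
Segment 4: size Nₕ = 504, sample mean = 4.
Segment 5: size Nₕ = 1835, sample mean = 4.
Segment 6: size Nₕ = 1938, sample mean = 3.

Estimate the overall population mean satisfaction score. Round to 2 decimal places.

3.92

N = 7028; weights Wₕ = Nₕ/N = (0.0804, 0.1201, 0.1910, 0.0717, 0.2611, 0.2758).
x̄_st = Σ Wₕ·x̄ₕ = 0.0804·4 + 0.1201·4 + 0.1910·5 + 0.0717·4 + 0.2611·4 + 0.2758·3 ≈ 3.9152...
→ 3.92.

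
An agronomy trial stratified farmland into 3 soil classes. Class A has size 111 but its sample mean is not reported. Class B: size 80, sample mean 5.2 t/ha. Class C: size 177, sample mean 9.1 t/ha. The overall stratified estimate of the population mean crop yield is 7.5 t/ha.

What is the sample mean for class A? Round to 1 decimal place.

6.6

N = 111 + 80 + 177 = 368.
Overall total = μ·N = 7.5·368 = 2760.
Subtract the known strata: 80·5.2 + 177·9.1 = 2026.7.
Remaining total for class A: 2760 − 2026.7 = 733.3.
Divide by its size: 733.3 / 111 = 6.606... → 6.6.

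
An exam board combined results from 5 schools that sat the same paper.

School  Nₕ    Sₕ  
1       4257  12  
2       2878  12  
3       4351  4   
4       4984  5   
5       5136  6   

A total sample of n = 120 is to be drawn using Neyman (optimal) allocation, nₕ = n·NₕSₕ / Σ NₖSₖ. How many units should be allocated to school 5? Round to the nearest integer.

1: NₕSₕ = 4257·12 = 51084
2: NₕSₕ = 2878·12 = 34536
3: NₕSₕ = 4351·4 = 17404
4: NₕSₕ = 4984·5 = 24920
5: NₕSₕ = 5136·6 = 30816
Σ NₕSₕ = 158760.
n_5 = 120·30816/158760 = 23.293... → 23.

23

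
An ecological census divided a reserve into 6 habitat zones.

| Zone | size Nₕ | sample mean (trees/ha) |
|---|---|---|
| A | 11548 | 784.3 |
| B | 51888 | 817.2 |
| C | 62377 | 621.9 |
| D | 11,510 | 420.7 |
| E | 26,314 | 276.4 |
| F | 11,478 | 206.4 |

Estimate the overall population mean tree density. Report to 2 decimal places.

598.10

N = 11548 + 51888 + 62377 + 11510 + 26314 + 11478 = 175115.
Weight each subgroup mean by Nₕ/N and sum.
Σ Nₕx̄ₕ = 11548·784.3 + 51888·817.2 + 62377·621.9 + 11510·420.7 + 26314·276.4 + 11478·206.4 = 9057096.4 + 42402873.6 + 38792256.3 + 4842257 + 7273189.6 + 2369059.2 = 104736732.1.
Divide by N: 104736732.1 / 175115 = 598.1026... → 598.10.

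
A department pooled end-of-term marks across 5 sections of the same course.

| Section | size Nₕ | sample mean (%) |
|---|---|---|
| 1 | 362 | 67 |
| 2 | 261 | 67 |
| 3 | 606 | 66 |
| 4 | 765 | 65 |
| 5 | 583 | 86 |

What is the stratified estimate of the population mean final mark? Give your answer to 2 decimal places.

70.47

x̄_st = (Σ Nₕx̄ₕ) / (Σ Nₕ) = (362·67 + 261·67 + 606·66 + 765·65 + 583·86) / 2577
= 181600 / 2577 = 70.4695... → 70.47.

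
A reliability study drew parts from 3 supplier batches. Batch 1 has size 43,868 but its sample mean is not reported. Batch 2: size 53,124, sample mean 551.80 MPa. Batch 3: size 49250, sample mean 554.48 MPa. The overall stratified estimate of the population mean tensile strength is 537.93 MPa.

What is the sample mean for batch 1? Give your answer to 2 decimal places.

502.55

Σ Nₕx̄ₕ = N·μ, so 43868·x̄_1 = 146242·537.93 − (53124·551.80 + 49250·554.48).
= 78667959.06 − 56621963.2 = 22045995.86.
x̄_1 = 22045995.86 / 43868 = 502.5530... → 502.55.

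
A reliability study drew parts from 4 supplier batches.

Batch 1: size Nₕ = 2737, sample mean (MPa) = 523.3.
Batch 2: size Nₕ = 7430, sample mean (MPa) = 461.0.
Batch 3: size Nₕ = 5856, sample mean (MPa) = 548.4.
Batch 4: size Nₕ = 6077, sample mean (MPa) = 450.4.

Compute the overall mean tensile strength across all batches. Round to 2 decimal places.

N = 22100; weights Wₕ = Nₕ/N = (0.1238, 0.3362, 0.2650, 0.2750).
x̄_st = Σ Wₕ·x̄ₕ = 0.1238·523.3 + 0.3362·461.0 + 0.2650·548.4 + 0.2750·450.4 ≈ 488.9599...
→ 488.96.

488.96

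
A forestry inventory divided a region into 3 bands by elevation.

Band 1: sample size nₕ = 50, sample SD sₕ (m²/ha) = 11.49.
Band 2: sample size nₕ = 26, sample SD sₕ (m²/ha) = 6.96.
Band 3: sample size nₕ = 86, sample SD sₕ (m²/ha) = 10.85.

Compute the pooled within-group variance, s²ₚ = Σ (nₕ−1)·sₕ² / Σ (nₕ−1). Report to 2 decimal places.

111.24

1: (50−1)·11.49² = 49·132.0201 = 6468.9849
2: (26−1)·6.96² = 25·48.4416 = 1211.04
3: (86−1)·10.85² = 85·117.7225 = 10006.4125
Numerator = 17686.4374; denominator = Σ(nₕ−1) = 159.
s²ₚ = 17686.4374/159 = 111.2355... → 111.24.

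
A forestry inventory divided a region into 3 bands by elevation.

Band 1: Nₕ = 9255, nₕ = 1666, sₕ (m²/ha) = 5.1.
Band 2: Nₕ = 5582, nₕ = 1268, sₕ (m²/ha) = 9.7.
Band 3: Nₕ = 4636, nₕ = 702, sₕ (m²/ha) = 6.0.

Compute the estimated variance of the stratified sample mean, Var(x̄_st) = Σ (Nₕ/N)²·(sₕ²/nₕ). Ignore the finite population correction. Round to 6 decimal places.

N = 19473. Term for each stratum: Wₕ²sₕ²/nₕ.
Var(x̄_st) = 0.003526570 + 0.006097308 + 0.002906608 = 0.012530486 → 0.012530.

0.012530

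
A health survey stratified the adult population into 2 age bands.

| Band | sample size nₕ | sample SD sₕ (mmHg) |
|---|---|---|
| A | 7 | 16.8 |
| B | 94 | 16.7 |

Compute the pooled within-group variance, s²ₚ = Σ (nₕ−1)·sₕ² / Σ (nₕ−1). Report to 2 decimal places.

279.09

Degrees of freedom: 6 + 93 = 99.
Σ(nₕ−1)sₕ² = 6·282.24 + 93·278.89 = 27630.21.
s²ₚ = 27630.21 / 99 = 279.0930... → 279.09.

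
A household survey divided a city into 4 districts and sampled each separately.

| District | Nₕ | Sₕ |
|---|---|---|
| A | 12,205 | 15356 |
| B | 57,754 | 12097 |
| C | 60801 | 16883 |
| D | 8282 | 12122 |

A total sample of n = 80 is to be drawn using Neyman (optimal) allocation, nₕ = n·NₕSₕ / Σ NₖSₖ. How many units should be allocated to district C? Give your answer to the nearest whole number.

41

Σ NₕSₕ = 12205·15356 + 57754·12097 + 60801·16883 + 8282·12122 = 2012967805.
Share for C: 1026503283/2012967805 = 0.50995.
n_C = 80 × 0.50995 = 40.796... → 41.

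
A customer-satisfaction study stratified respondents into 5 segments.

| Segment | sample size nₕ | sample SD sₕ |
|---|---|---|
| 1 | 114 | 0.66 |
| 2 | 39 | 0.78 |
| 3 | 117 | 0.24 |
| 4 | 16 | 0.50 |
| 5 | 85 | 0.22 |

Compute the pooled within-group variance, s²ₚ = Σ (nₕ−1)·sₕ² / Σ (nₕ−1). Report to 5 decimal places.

Degrees of freedom: 113 + 38 + 116 + 15 + 84 = 366.
Σ(nₕ−1)sₕ² = 113·0.4356 + 38·0.6084 + 116·0.0576 + 15·0.25 + 84·0.0484 = 86.8392.
s²ₚ = 86.8392 / 366 = 0.2372656... → 0.23727.

0.23727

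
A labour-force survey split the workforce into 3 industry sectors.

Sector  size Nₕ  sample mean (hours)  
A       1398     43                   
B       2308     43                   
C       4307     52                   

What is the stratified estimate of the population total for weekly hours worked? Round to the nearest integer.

383322

Population total = Σ Nₕ·x̄ₕ (each stratum's size times its mean).
1398·43 + 2308·43 + 4307·52 = 60114 + 99244 + 223964 = 383322.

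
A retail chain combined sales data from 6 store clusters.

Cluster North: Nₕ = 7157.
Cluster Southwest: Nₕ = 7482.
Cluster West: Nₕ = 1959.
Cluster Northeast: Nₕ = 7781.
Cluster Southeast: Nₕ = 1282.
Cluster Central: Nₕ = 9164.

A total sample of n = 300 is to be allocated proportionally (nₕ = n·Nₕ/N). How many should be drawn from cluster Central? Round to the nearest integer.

Share of cluster Central = 9164/34825 = 0.26314.
Allocate 300 × 0.26314 = 78.943... → 79.

79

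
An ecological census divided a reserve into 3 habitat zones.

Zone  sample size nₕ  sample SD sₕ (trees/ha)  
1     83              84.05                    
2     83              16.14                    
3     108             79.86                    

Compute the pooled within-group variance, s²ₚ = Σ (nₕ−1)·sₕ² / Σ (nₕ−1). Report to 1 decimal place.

1: (83−1)·84.05² = 82·7064.4025 = 579281.005
2: (83−1)·16.14² = 82·260.4996 = 21360.9672
3: (108−1)·79.86² = 107·6377.6196 = 682405.2972
Numerator = 1283047.2694; denominator = Σ(nₕ−1) = 271.
s²ₚ = 1283047.2694/271 = 4734.492... → 4734.5.

4734.5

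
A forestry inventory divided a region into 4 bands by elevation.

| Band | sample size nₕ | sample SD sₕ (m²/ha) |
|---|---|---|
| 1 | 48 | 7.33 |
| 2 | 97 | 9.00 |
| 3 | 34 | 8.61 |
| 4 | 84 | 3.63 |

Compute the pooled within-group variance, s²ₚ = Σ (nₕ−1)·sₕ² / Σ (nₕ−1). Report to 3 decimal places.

53.441

1: (48−1)·7.33² = 47·53.7289 = 2525.2583
2: (97−1)·9.00² = 96·81 = 7776
3: (34−1)·8.61² = 33·74.1321 = 2446.3593
4: (84−1)·3.63² = 83·13.1769 = 1093.6827
Numerator = 13841.3003; denominator = Σ(nₕ−1) = 259.
s²ₚ = 13841.3003/259 = 53.44131... → 53.441.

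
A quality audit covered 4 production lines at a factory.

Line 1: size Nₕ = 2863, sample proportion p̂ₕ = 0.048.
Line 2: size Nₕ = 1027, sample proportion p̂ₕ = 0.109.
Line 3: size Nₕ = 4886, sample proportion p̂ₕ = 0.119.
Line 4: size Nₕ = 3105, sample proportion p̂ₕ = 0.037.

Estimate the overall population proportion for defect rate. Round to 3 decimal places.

0.080

Wₕ = Nₕ/N with N = 11881: 0.2410, 0.0864, 0.4112, 0.2613.
p̂_st = 0.2410·0.048 + 0.0864·0.109 + 0.4112·0.119 + 0.2613·0.037 ≈ 0.07960... → 0.080.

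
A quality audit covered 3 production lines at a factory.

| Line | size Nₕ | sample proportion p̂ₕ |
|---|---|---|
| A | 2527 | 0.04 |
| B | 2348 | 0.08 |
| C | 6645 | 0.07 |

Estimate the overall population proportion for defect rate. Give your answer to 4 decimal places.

0.0655

N = 2527 + 2348 + 6645 = 11520.
Overall proportion = Σ (Nₕ/N)·p̂ₕ.
Σ Nₕp̂ₕ = 101.08 + 187.84 + 465.15 = 754.07.
754.07 / 11520 = 0.065457... → 0.0655.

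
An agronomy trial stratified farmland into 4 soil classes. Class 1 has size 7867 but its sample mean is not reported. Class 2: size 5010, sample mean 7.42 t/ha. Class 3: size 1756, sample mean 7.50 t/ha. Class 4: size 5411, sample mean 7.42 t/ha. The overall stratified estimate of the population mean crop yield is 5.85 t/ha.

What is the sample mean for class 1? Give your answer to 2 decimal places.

3.40

Σ Nₕx̄ₕ = N·μ, so 7867·x̄_1 = 20044·5.85 − (5010·7.42 + 1756·7.50 + 5411·7.42).
= 117257.4 − 90493.82 = 26763.58.
x̄_1 = 26763.58 / 7867 = 3.4020... → 3.40.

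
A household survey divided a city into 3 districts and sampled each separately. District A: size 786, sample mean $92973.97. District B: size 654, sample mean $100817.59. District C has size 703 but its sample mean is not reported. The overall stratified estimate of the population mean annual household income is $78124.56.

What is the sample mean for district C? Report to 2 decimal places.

40410.65

N = 786 + 654 + 703 = 2143.
Overall total = μ·N = 78124.56·2143 = 167420932.08.
Subtract the known strata: 786·92973.97 + 654·100817.59 = 139012244.28.
Remaining total for district C: 167420932.08 − 139012244.28 = 28408687.8.
Divide by its size: 28408687.8 / 703 = 40410.6512... → 40410.65.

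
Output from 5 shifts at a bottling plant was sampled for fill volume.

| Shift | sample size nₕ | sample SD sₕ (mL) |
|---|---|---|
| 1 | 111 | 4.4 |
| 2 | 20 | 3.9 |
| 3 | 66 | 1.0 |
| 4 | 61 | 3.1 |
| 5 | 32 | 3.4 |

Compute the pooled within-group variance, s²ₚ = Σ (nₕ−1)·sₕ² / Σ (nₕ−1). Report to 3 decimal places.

11.995

1: (111−1)·4.4² = 110·19.36 = 2129.6
2: (20−1)·3.9² = 19·15.21 = 288.99
3: (66−1)·1.0² = 65·1 = 65
4: (61−1)·3.1² = 60·9.61 = 576.6
5: (32−1)·3.4² = 31·11.56 = 358.36
Numerator = 3418.55; denominator = Σ(nₕ−1) = 285.
s²ₚ = 3418.55/285 = 11.99491... → 11.995.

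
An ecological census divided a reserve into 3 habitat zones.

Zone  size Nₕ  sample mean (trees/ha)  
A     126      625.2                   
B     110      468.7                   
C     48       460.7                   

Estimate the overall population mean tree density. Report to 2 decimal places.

x̄_st = (Σ Nₕx̄ₕ) / (Σ Nₕ) = (126·625.2 + 110·468.7 + 48·460.7) / 284
= 152445.8 / 284 = 536.7810... → 536.78.

536.78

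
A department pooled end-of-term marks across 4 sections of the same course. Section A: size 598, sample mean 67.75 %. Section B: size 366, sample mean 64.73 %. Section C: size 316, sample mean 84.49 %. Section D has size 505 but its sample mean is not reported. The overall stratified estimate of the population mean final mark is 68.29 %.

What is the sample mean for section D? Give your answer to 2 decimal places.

61.37

N = 598 + 366 + 316 + 505 = 1785.
Overall total = μ·N = 68.29·1785 = 121897.65.
Subtract the known strata: 598·67.75 + 366·64.73 + 316·84.49 = 90904.52.
Remaining total for section D: 121897.65 − 90904.52 = 30993.13.
Divide by its size: 30993.13 / 505 = 61.3725... → 61.37.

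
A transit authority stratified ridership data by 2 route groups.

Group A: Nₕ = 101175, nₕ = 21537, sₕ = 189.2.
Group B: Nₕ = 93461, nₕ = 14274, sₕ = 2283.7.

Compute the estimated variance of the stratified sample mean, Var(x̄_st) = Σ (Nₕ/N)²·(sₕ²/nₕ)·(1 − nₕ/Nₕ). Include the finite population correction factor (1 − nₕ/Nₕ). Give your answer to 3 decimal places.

N = 194636; Wₕ = Nₕ/N.
group A: (101175/194636)²·189.2²/21537·(1 − 21537/101175) = 0.353512
group B: (93461/194636)²·2283.7²/14274·(1 − 14274/93461) = 71.378988
Sum = 71.732500 → 71.732.

71.732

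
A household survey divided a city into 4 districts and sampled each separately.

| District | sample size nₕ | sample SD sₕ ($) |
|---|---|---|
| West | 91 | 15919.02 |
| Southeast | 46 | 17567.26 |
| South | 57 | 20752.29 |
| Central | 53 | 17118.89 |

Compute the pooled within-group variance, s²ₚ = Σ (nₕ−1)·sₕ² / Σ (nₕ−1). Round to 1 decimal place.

312965064.4

West: (91−1)·15919.02² = 90·253415197.7604 = 22807367798.436
Southeast: (46−1)·17567.26² = 45·308608623.9076 = 13887388075.842
South: (57−1)·20752.29² = 56·430657540.2441 = 24116822253.6696
Central: (53−1)·17118.89² = 52·293056394.8321 = 15238932531.2692
Numerator = 76050510659.2168; denominator = Σ(nₕ−1) = 243.
s²ₚ = 76050510659.2168/243 = 312965064.441... → 312965064.4.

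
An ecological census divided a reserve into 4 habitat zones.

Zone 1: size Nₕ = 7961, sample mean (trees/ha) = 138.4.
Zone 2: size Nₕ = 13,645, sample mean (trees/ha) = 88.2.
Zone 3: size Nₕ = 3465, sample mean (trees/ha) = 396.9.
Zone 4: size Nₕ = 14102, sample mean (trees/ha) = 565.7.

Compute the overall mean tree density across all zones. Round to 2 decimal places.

N = 39173; weights Wₕ = Nₕ/N = (0.2032, 0.3483, 0.0885, 0.3600).
x̄_st = Σ Wₕ·x̄ₕ = 0.2032·138.4 + 0.3483·88.2 + 0.0885·396.9 + 0.3600·565.7 ≈ 297.6043...
→ 297.60.

297.60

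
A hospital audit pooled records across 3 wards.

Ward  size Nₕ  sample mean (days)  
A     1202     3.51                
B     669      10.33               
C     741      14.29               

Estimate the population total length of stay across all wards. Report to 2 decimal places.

Estimate total by summing Nₕ·x̄ₕ over strata.
1202·3.51 + 669·10.33 + 741·14.29 = 4219.02 + 6910.77 + 10588.89 = 21718.68.

21718.68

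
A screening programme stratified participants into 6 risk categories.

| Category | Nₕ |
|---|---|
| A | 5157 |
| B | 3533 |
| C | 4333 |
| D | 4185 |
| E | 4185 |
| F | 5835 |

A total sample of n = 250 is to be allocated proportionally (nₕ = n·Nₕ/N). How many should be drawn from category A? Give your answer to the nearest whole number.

47

N = 5157 + 3533 + 4333 + 4185 + 4185 + 5835 = 27228.
n_A = 250·5157/27228 = 47.350... → 47.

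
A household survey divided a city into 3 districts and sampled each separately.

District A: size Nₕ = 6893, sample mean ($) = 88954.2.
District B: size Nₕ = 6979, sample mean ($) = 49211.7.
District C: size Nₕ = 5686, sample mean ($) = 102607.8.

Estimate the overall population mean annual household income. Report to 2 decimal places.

78742.09

x̄_st = (Σ Nₕx̄ₕ) / (Σ Nₕ) = (6893·88954.2 + 6979·49211.7 + 5686·102607.8) / 19558
= 1540037705.7 / 19558 = 78742.0854... → 78742.09.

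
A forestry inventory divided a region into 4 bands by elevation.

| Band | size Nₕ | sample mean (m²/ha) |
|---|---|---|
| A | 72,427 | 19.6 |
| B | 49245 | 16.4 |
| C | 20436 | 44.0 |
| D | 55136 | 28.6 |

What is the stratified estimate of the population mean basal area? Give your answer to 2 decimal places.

N = 197244; weights Wₕ = Nₕ/N = (0.3672, 0.2497, 0.1036, 0.2795).
x̄_st = Σ Wₕ·x̄ₕ = 0.3672·19.6 + 0.2497·16.4 + 0.1036·44.0 + 0.2795·28.6 ≈ 23.8449...
→ 23.84.

23.84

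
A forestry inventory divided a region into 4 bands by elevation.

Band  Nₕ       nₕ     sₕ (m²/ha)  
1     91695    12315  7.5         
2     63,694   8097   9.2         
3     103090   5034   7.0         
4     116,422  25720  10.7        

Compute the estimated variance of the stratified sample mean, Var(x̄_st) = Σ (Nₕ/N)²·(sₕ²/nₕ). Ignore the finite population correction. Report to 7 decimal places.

0.0017403

N = 374901; Wₕ = Nₕ/N.
band 1: (91695/374901)²·7.5²/12315 = 0.0002732412
band 2: (63694/374901)²·9.2²/8097 = 0.0003017278
band 3: (103090/374901)²·7.0²/5034 = 0.0007360084
band 4: (116422/374901)²·10.7²/25720 = 0.0004292729
Sum = 0.0017402503 → 0.0017403.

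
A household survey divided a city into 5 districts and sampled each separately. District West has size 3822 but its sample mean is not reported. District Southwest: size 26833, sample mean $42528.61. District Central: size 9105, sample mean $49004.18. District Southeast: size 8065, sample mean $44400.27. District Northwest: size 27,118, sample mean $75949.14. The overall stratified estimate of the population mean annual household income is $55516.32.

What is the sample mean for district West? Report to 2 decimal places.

Σ Nₕx̄ₕ = N·μ, so 3822·x̄_West = 74943·55516.32 − (26833·42528.61 + 9105·49004.18 + 8065·44400.27 + 27118·75949.14).
= 4160559569.76 − 4005030207.1 = 155529362.66.
x̄_West = 155529362.66 / 3822 = 40693.1875... → 40693.19.

40693.19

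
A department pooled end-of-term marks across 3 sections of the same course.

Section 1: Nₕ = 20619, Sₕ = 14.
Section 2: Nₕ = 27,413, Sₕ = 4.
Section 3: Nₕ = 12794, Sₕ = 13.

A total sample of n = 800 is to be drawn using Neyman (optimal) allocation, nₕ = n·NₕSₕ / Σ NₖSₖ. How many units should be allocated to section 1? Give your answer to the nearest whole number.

409

Σ NₕSₕ = 20619·14 + 27413·4 + 12794·13 = 564640.
Share for 1: 288666/564640 = 0.51124.
n_1 = 800 × 0.51124 = 408.991... → 409.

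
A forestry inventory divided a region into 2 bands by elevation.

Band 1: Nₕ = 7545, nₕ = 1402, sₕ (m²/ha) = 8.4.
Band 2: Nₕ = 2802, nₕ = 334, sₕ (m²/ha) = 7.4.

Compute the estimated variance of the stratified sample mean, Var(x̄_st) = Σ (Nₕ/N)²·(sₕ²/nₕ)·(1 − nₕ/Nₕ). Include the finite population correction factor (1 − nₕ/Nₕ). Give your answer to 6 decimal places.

N = 10347. Term for each stratum: Wₕ²sₕ²/nₕ·(1−nₕ/Nₕ).
Var(x̄_st) = 0.021788203 + 0.010590132 = 0.032378335 → 0.032378.

0.032378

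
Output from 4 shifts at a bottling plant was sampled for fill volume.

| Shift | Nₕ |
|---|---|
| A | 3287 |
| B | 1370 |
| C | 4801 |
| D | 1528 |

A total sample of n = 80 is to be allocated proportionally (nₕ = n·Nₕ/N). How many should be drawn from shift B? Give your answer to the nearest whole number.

Share of shift B = 1370/10986 = 0.12470.
Allocate 80 × 0.12470 = 9.976... → 10.

10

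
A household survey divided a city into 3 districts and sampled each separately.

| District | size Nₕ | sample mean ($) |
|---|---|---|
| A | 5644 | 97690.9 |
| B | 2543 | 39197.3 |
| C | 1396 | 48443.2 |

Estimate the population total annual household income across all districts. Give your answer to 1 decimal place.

718672880.7

A: 5644·97690.9 = 551367439.6
B: 2543·39197.3 = 99678733.9
C: 1396·48443.2 = 67626707.2
τ̂ = Σ Nₕx̄ₕ = 718672880.7.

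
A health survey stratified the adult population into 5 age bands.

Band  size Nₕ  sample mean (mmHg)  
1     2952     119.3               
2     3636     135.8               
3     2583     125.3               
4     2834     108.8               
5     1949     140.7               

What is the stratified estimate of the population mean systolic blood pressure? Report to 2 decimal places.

125.57

N = 13954; weights Wₕ = Nₕ/N = (0.2116, 0.2606, 0.1851, 0.2031, 0.1397).
x̄_st = Σ Wₕ·x̄ₕ = 0.2116·119.3 + 0.2606·135.8 + 0.1851·125.3 + 0.2031·108.8 + 0.1397·140.7 ≈ 125.5666...
→ 125.57.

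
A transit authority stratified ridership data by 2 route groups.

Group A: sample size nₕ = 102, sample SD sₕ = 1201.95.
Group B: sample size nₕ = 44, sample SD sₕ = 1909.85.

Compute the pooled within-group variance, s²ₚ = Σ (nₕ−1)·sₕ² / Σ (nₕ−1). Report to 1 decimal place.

Degrees of freedom: 101 + 43 = 144.
Σ(nₕ−1)sₕ² = 101·1444683.8025 + 43·3647527.0225 = 302756726.02.
s²ₚ = 302756726.02 / 144 = 2102477.264... → 2102477.3.

2102477.3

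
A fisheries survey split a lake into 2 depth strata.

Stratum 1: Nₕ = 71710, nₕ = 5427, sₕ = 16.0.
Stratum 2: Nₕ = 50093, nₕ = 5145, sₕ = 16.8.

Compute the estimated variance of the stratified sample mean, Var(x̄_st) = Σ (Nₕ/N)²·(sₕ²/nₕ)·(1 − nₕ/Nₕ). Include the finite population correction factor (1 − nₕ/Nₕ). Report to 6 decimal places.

N = 121803. Term for each stratum: Wₕ²sₕ²/nₕ·(1−nₕ/Nₕ).
Var(x̄_st) = 0.015112839 + 0.008325391 = 0.023438230 → 0.023438.

0.023438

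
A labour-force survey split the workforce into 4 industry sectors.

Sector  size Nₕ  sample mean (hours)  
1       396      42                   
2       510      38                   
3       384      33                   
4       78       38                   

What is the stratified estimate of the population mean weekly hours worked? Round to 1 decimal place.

N = 396 + 510 + 384 + 78 = 1368.
The stratified mean weights each stratum mean by its population share Nₕ/N.
Σ Nₕx̄ₕ = 396·42 + 510·38 + 384·33 + 78·38 = 16632 + 19380 + 12672 + 2964 = 51648.
Divide by N: 51648 / 1368 = 37.754... → 37.8.

37.8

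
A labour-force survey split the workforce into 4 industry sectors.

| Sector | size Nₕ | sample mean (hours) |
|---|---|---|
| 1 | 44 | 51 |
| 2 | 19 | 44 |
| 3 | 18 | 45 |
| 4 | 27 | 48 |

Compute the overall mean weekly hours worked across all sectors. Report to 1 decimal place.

x̄_st = (Σ Nₕx̄ₕ) / (Σ Nₕ) = (44·51 + 19·44 + 18·45 + 27·48) / 108
= 5186 / 108 = 48.019... → 48.0.

48.0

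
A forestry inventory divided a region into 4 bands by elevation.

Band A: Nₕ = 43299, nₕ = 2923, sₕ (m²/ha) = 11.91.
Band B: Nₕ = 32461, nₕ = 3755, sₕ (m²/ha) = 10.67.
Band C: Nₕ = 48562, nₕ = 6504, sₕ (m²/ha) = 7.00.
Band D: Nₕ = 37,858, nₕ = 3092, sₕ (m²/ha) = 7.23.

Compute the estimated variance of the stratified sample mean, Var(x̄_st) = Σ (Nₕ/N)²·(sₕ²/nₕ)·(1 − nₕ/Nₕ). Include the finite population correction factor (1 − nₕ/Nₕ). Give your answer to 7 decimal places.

N = 162180. Term for each stratum: Wₕ²sₕ²/nₕ·(1−nₕ/Nₕ).
Var(x̄_st) = 0.0032255314 + 0.0010741350 + 0.0005850138 + 0.0008459699 = 0.0057306502 → 0.0057307.

0.0057307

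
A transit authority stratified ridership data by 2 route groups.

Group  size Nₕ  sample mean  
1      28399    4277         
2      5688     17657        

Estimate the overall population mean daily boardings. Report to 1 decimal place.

6509.7

N = 34087; weights Wₕ = Nₕ/N = (0.8331, 0.1669).
x̄_st = Σ Wₕ·x̄ₕ = 0.8331·4277 + 0.1669·17657 ≈ 6509.682...
→ 6509.7.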